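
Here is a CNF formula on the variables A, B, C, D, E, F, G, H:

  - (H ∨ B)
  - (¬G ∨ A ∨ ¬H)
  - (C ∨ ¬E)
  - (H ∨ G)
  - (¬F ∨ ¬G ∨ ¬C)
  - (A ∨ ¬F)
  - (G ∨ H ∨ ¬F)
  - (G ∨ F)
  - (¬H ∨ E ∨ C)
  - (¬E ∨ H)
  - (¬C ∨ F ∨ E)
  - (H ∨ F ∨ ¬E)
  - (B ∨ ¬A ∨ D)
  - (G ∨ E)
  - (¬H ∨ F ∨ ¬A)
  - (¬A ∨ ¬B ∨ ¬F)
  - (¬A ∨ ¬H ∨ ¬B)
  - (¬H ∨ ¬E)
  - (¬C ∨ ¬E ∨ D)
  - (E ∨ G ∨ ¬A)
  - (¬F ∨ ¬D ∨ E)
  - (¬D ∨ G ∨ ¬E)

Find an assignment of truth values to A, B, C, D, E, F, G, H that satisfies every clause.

A=True, B=True, C=False, D=True, E=False, F=False, G=True, H=False

Set A = True and propagate.
Branch on B: take B = True.
  then F is forced to False.
  then G is forced to True.
  then H is forced to False.
  then E is forced to False.
  then C is forced to False.
D is now unconstrained; take D = True.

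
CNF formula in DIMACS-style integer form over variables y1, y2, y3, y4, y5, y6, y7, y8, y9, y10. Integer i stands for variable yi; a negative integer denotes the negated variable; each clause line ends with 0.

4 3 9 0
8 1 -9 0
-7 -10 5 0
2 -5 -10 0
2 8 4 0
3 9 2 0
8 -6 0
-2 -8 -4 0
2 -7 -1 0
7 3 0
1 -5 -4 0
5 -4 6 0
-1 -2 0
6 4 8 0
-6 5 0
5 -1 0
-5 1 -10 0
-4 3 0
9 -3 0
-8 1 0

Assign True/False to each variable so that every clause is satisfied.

y1=T, y2=F, y3=T, y4=T, y5=T, y6=T, y7=F, y8=T, y9=T, y10=F

y10 occurs only negated in the remaining clauses — set y10 = False.
Branch on y1: take y1 = True.
  then y2 is forced to False.
  then y7 is forced to False.
  then y3 is forced to True.
  then y5 is forced to True.
  then y9 is forced to True.
Branch on y4: take y4 = True.
For the remaining variables, y6 = True, y8 = True works.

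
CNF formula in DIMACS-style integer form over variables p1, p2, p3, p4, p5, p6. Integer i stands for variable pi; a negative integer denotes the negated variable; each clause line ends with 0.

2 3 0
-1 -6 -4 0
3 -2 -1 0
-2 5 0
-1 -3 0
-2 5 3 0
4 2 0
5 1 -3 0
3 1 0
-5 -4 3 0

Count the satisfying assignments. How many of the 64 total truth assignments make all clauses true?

The models are:
  p1=F p2=F p3=T p4=T p5=T p6=F
  p1=F p2=F p3=T p4=T p5=T p6=T
  p1=F p2=T p3=T p4=F p5=T p6=F
  p1=F p2=T p3=T p4=F p5=T p6=T
  p1=F p2=T p3=T p4=T p5=T p6=F
  p1=F p2=T p3=T p4=T p5=T p6=T
That's 6 in total.

6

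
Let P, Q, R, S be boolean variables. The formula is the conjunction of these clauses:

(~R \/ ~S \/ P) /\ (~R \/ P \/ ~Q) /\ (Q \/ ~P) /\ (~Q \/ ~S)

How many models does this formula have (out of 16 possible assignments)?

6

Satisfying assignments:
  P=F Q=F R=F S=F
  P=F Q=F R=F S=T
  P=F Q=F R=T S=F
  P=F Q=T R=F S=F
  P=T Q=T R=F S=F
  P=T Q=T R=T S=F
Count: 6.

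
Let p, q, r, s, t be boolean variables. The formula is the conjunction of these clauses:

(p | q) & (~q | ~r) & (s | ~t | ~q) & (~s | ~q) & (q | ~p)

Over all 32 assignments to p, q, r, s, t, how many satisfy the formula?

The models are:
  p=F q=T r=F s=F t=F
  p=T q=T r=F s=F t=F
Count: 2.

2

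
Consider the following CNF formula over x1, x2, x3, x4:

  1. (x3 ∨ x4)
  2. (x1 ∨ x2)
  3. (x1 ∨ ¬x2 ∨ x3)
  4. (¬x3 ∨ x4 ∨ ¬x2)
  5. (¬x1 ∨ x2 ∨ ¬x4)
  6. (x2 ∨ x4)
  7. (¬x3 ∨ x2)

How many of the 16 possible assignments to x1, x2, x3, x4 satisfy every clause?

3

The models are:
  x1=0 x2=1 x3=1 x4=1
  x1=1 x2=1 x3=0 x4=1
  x1=1 x2=1 x3=1 x4=1
Count: 3.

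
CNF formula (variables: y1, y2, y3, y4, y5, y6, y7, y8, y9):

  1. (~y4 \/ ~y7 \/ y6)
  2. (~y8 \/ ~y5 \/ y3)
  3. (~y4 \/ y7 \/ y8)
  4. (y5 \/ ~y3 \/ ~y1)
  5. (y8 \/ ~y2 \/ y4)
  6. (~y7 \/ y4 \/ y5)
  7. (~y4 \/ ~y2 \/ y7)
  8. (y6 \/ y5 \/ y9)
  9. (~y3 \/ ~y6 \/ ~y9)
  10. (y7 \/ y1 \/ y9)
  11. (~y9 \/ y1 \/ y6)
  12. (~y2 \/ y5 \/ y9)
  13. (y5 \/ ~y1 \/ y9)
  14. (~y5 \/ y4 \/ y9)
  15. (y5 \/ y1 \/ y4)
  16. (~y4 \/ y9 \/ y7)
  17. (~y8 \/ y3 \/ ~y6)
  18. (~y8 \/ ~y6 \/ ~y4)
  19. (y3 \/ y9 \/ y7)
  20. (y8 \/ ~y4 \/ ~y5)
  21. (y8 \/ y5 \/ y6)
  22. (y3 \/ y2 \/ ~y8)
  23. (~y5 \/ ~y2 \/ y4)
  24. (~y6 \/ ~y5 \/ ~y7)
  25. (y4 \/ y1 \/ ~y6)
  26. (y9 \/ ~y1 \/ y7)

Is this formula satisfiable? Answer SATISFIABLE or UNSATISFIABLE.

SATISFIABLE

Set y1 = False and propagate.
Branch on y2: take y2 = True.
The remaining clauses are satisfied by y3 = False, y4 = True, y5 = False, y6 = True, y7 = True, y8 = False, y9 = True.
Every clause has at least one true literal under this assignment.
So y1=False, y2=True, y3=False, y4=True, y5=False, y6=True, y7=True, y8=False, y9=True is a satisfying assignment.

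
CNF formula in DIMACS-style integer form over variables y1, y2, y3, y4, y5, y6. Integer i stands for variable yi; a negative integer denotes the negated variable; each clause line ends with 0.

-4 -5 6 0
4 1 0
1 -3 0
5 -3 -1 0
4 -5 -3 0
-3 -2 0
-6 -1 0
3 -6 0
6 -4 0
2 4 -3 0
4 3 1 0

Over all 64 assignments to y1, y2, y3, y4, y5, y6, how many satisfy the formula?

Satisfying assignments:
  y1=T y2=F y3=F y4=F y5=F y6=F
  y1=T y2=F y3=F y4=F y5=T y6=F
  y1=T y2=T y3=F y4=F y5=F y6=F
  y1=T y2=T y3=F y4=F y5=T y6=F
That's 4 in total.

4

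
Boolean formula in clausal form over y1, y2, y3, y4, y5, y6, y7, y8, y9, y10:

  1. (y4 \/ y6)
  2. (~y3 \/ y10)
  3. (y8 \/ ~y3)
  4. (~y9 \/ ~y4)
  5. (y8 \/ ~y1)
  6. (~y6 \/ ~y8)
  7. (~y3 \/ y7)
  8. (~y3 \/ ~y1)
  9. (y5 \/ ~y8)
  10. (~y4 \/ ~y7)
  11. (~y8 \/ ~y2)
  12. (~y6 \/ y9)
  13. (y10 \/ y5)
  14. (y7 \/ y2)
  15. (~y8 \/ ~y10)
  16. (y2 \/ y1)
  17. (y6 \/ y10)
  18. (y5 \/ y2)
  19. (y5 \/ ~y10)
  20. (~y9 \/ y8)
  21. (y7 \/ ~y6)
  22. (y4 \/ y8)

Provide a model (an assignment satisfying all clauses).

y1 = False, y2 = True, y3 = False, y4 = True, y5 = True, y6 = False, y7 = False, y8 = False, y9 = False, y10 = True

Pure literal: y3 appears only negated; assign y3 = False.
Pure literal: y5 appears only positively; assign y5 = True.
Set y1 = False and propagate.
  then y2 is forced to True.
  then y8 is forced to False.
  then y9 is forced to False.
  then y6 is forced to False.
  then y4 is forced to True.
  then y7 is forced to False.
  then y10 is forced to True.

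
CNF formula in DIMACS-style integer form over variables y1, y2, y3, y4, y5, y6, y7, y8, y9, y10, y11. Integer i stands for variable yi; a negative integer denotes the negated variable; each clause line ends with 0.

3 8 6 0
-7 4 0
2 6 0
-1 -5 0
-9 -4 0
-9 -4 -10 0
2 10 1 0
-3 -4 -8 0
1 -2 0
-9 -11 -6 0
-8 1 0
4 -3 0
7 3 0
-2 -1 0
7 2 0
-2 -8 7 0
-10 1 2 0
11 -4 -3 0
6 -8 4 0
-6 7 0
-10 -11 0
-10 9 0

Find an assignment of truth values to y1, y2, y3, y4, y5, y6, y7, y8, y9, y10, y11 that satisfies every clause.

y5 occurs only negated in the remaining clauses — set y5 = False.
Try y1 = True.
  then y2 is forced to False.
  then y6 is forced to True.
  then y7 is forced to True.
  then y4 is forced to True.
  then y9 is forced to False.
  then y10 is forced to False.
Try y3 = False.
y8, y11 are now unconstrained; take y8 = True, y11 = False.
Every clause has at least one true literal under this assignment.

y1 = 1, y2 = 0, y3 = 0, y4 = 1, y5 = 0, y6 = 1, y7 = 1, y8 = 1, y9 = 0, y10 = 0, y11 = 0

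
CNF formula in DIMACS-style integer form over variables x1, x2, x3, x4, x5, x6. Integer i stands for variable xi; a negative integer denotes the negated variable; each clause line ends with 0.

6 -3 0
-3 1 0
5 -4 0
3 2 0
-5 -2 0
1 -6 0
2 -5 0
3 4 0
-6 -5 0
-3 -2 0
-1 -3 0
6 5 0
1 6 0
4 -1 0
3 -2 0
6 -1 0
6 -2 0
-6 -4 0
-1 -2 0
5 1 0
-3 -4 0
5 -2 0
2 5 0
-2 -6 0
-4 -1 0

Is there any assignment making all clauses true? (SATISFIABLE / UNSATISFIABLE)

UNSATISFIABLE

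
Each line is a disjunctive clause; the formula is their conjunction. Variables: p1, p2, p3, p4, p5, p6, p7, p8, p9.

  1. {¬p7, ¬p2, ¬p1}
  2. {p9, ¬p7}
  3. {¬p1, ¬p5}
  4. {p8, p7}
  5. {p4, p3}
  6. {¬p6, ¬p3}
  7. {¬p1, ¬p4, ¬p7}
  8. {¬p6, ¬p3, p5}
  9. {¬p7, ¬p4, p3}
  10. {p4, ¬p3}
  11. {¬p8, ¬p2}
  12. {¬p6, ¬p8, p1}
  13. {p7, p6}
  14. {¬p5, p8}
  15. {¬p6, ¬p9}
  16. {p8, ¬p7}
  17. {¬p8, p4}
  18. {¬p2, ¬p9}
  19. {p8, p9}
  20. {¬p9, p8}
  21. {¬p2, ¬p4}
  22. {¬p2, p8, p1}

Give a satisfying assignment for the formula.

p1=0, p2=0, p3=1, p4=1, p5=0, p6=0, p7=1, p8=1, p9=1

Check each clause:
  1. {¬p1, ¬p2, ¬p7} — ¬p1 is true.
  2. {¬p7, p9} — p9 is true.
  3. {¬p1, ¬p5} — ¬p5 is true.
  4. {p8, p7} — p8 is true.
  5. {p3, p4} — p3 is true.
  6. {¬p3, ¬p6} — ¬p6 is true.
  7. {¬p1, ¬p4, ¬p7} — ¬p1 is true.
  8. {¬p6, p5, ¬p3} — ¬p6 is true.
  9. {p3, ¬p7, ¬p4} — p3 is true.
  10. {p4, ¬p3} — p4 is true.
  11. {¬p8, ¬p2} — ¬p2 is true.
  12. {¬p8, p1, ¬p6} — ¬p6 is true.
  13. {p6, p7} — p7 is true.
  14. {¬p5, p8} — p8 is true.
  15. {¬p9, ¬p6} — ¬p6 is true.
  16. {¬p7, p8} — p8 is true.
  17. {¬p8, p4} — p4 is true.
  18. {¬p9, ¬p2} — ¬p2 is true.
  19. {p8, p9} — p8 is true.
  20. {p8, ¬p9} — p8 is true.
  21. {¬p4, ¬p2} — ¬p2 is true.
  22. {¬p2, p1, p8} — p8 is true.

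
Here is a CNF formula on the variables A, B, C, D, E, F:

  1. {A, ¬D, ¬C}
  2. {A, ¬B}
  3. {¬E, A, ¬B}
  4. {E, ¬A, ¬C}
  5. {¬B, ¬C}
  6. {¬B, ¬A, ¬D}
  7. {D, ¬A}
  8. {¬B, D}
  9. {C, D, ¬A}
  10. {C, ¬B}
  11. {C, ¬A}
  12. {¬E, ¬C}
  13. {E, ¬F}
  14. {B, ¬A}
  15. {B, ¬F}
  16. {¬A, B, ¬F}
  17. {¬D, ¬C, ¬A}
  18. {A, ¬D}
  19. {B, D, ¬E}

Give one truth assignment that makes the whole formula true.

A = False  B = False  C = False  D = False  E = False  F = False

Check each clause:
  1. {¬D, ¬C, A} — ¬D is true.
  2. {A, ¬B} — ¬B is true.
  3. {A, ¬E, ¬B} — ¬E is true.
  4. {¬A, E, ¬C} — ¬C is true.
  5. {¬C, ¬B} — ¬C is true.
  6. {¬D, ¬A, ¬B} — ¬D is true.
  7. {¬A, D} — ¬A is true.
  8. {D, ¬B} — ¬B is true.
  9. {¬A, D, C} — ¬A is true.
  10. {¬B, C} — ¬B is true.
  11. {C, ¬A} — ¬A is true.
  12. {¬C, ¬E} — ¬E is true.
  13. {¬F, E} — ¬F is true.
  14. {¬A, B} — ¬A is true.
  15. {¬F, B} — ¬F is true.
  16. {B, ¬A, ¬F} — ¬F is true.
  17. {¬D, ¬A, ¬C} — ¬D is true.
  18. {¬D, A} — ¬D is true.
  19. {D, B, ¬E} — ¬E is true.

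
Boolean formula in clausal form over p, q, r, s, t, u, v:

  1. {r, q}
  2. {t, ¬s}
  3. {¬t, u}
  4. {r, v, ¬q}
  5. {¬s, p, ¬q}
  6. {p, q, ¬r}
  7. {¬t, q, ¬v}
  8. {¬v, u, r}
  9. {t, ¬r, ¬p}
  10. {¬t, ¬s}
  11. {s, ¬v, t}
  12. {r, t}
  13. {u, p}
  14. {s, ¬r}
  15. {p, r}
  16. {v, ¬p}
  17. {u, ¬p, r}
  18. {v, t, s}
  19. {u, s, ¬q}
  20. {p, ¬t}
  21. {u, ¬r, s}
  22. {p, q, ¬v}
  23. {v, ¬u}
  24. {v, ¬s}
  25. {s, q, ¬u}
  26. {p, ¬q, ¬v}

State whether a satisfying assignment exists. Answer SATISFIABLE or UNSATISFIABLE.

Try p = True.
  then v is forced to True.
Branch on q: take q = True.
The remaining clauses are satisfied by r = False, s = False, t = True, u = True.
So p = 1, q = 1, r = 0, s = 0, t = 1, u = 1, v = 1 is a satisfying assignment.

SATISFIABLE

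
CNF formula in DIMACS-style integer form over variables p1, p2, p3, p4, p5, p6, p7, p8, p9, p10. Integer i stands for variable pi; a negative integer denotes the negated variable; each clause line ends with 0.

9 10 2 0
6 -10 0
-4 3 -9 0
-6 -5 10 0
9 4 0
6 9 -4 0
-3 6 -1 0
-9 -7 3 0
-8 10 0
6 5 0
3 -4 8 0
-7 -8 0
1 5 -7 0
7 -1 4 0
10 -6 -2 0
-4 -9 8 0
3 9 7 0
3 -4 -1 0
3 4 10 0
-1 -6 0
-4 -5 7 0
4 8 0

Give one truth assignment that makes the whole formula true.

p1 = False, p2 = True, p3 = True, p4 = True, p5 = True, p6 = True, p7 = True, p8 = False, p9 = False, p10 = True

Try p1 = False.
Try p2 = True.
Branch on p3: take p3 = True.
For the remaining variables, p4 = True, p5 = True, p6 = True, p7 = True, p8 = False, p9 = False, p10 = True works.
Every clause has at least one true literal under this assignment.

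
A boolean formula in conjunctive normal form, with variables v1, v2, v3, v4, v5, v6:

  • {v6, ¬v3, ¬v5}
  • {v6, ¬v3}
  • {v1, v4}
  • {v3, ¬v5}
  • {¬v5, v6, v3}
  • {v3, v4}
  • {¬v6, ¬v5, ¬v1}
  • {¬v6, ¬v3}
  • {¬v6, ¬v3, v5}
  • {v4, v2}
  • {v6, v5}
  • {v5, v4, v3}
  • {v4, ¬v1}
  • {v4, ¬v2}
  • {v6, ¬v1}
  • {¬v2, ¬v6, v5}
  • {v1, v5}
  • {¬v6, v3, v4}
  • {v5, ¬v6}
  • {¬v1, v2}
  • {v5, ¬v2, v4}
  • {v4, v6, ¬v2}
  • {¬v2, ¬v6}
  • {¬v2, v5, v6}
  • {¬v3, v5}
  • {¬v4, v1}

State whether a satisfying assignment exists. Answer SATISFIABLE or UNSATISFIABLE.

v6 = True:
  propagation gives v3=False, v5=False; an empty clause results — contradiction.
v6 = False:
  propagation gives v3=False, v5=False; an empty clause results — contradiction.
Every branch closes, so no satisfying assignment exists.

UNSATISFIABLE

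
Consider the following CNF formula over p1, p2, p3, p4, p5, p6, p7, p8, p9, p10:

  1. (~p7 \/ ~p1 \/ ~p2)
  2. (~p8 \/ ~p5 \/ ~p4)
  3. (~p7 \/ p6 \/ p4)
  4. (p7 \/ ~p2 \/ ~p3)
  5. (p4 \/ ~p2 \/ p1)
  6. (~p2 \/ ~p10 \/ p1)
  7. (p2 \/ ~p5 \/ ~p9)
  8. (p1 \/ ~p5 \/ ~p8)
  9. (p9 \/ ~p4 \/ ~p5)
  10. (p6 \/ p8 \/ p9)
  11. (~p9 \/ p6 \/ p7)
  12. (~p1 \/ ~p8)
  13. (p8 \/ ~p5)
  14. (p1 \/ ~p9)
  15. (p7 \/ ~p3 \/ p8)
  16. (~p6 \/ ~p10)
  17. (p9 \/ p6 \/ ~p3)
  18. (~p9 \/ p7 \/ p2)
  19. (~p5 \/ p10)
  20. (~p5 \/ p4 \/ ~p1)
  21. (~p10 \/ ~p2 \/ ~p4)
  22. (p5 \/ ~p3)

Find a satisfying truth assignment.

p1 = F, p2 = T, p3 = F, p4 = T, p5 = F, p6 = F, p7 = F, p8 = T, p9 = F, p10 = F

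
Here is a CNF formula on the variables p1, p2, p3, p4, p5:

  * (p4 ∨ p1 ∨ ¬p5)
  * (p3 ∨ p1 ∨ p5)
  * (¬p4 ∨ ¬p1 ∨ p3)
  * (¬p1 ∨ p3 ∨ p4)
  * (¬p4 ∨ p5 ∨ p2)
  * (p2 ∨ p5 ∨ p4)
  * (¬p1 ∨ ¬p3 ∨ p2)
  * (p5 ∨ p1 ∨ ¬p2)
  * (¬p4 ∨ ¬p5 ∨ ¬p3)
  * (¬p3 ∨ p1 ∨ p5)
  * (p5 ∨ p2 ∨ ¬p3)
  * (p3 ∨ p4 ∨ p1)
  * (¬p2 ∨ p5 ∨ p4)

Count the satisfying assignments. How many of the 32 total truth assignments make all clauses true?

Satisfying assignments:
  p1=F p2=F p3=F p4=T p5=T
  p1=F p2=T p3=F p4=T p5=T
  p1=T p2=T p3=T p4=F p5=T
  p1=T p2=T p3=T p4=T p5=F
Count: 4.

4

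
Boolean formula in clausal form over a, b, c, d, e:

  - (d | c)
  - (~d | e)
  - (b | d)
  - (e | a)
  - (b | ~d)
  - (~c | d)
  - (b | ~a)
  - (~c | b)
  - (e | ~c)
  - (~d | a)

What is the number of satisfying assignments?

Satisfying assignments:
  a=1 b=1 c=0 d=1 e=1
  a=1 b=1 c=1 d=1 e=1
Count: 2.

2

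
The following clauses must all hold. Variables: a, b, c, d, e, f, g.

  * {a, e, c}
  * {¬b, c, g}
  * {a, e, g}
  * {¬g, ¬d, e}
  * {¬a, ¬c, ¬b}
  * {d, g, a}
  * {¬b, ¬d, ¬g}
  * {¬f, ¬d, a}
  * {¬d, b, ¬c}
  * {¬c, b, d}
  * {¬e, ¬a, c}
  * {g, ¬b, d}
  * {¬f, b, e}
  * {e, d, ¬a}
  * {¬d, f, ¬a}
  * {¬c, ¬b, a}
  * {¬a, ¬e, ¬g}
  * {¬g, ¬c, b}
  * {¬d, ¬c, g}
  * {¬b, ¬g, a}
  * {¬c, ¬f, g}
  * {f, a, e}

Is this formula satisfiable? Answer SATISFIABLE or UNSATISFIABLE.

SATISFIABLE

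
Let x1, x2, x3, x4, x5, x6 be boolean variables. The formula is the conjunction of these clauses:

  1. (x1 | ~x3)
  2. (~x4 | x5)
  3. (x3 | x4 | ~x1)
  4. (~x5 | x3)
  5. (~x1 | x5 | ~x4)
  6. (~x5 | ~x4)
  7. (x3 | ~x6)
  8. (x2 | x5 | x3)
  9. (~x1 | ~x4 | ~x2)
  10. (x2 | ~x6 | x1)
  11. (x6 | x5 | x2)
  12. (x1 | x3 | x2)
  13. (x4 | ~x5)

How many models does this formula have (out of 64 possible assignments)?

The models are:
  x1=F x2=T x3=F x4=F x5=F x6=F
  x1=T x2=F x3=T x4=F x5=F x6=T
  x1=T x2=T x3=T x4=F x5=F x6=F
  x1=T x2=T x3=T x4=F x5=F x6=T
Count: 4.

4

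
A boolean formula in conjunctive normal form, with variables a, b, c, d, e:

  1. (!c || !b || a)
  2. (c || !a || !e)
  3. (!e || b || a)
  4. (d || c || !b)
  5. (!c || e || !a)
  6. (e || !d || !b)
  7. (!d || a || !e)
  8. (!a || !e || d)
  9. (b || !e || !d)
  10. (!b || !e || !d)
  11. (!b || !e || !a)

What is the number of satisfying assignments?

The models are:
  a=F b=F c=F d=F e=F
  a=F b=F c=F d=T e=F
  a=F b=F c=T d=F e=F
  a=F b=F c=T d=T e=F
  a=T b=F c=F d=F e=F
  a=T b=F c=F d=T e=F
That's 6 in total.

6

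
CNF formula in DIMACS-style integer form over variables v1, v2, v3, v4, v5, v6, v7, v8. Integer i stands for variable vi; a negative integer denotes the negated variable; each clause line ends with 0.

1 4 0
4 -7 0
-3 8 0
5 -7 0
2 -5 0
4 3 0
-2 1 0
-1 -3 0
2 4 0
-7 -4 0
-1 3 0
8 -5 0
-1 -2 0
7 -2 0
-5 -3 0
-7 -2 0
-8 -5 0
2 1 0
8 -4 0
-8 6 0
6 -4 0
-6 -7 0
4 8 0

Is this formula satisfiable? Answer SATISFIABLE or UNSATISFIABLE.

UNSATISFIABLE

v4 = True:
  propagation gives v7=False, v2=False, v5=False, v1=True; an empty clause results — contradiction.
v4 = False:
  propagation gives v1=True, v7=False, v3=True; an empty clause results — contradiction.
Every branch closes, so no satisfying assignment exists.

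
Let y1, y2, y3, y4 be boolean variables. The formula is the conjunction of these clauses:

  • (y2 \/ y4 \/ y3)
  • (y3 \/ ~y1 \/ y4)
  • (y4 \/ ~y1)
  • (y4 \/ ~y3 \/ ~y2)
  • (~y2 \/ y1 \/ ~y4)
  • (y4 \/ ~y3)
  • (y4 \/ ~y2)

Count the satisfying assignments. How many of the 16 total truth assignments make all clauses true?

6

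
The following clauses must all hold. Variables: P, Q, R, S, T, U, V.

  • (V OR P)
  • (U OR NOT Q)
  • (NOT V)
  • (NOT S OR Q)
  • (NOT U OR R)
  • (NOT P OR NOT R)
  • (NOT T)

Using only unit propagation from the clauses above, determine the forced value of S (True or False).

(NOT V) is a unit clause: V = False.
In (V OR P), V is now false; P must hold, so P = True.
(NOT P OR NOT R): since P = True, the clause reduces to (NOT R). R = False.
In (R OR NOT U), R is now false; NOT U must hold, so U = False.
From (U OR NOT Q) and U = False: Q = False.
(NOT S OR Q) with Q = False leaves only NOT S, so S = False.

False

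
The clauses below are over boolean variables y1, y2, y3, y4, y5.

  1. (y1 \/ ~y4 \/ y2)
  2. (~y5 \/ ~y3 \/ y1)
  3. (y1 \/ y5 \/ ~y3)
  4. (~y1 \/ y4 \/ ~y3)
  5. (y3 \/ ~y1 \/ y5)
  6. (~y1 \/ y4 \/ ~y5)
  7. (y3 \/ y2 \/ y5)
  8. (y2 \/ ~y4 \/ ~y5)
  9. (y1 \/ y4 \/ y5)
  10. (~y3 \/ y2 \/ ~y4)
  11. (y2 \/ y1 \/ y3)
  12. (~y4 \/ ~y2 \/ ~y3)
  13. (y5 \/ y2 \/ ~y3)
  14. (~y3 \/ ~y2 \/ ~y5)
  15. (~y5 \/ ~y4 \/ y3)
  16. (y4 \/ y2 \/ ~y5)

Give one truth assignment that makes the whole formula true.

y1=F, y2=T, y3=F, y4=T, y5=F

Check each clause:
  1. (y1 \/ y2 \/ ~y4) — y2 is true.
  2. (y1 \/ ~y3 \/ ~y5) — ~y5 is true.
  3. (~y3 \/ y5 \/ y1) — ~y3 is true.
  4. (~y1 \/ y4 \/ ~y3) — y4 is true.
  5. (y3 \/ y5 \/ ~y1) — ~y1 is true.
  6. (y4 \/ ~y1 \/ ~y5) — ~y5 is true.
  7. (y5 \/ y3 \/ y2) — y2 is true.
  8. (~y5 \/ ~y4 \/ y2) — y2 is true.
  9. (y5 \/ y4 \/ y1) — y4 is true.
  10. (y2 \/ ~y3 \/ ~y4) — y2 is true.
  11. (y2 \/ y1 \/ y3) — y2 is true.
  12. (~y3 \/ ~y2 \/ ~y4) — ~y3 is true.
  13. (~y3 \/ y5 \/ y2) — ~y3 is true.
  14. (~y5 \/ ~y2 \/ ~y3) — ~y5 is true.
  15. (y3 \/ ~y5 \/ ~y4) — ~y5 is true.
  16. (y2 \/ ~y5 \/ y4) — y2 is true.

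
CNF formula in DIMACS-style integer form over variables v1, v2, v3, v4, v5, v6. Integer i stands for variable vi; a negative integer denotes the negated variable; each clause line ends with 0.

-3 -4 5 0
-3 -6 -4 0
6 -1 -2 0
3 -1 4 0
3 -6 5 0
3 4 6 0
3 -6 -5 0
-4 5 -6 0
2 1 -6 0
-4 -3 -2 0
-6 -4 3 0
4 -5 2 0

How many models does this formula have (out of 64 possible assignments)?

17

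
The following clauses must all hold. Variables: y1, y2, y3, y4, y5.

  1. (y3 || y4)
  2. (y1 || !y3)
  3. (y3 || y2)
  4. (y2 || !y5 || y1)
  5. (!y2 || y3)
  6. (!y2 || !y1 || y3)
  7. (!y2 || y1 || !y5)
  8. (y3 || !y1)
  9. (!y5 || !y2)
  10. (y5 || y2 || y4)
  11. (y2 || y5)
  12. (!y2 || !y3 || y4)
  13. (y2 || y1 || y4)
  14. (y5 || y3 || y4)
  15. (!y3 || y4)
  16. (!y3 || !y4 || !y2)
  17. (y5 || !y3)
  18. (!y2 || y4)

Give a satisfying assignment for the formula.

y1 = T, y2 = F, y3 = T, y4 = T, y5 = T

Check each clause:
  1. (y3 || y4) — y3 is true.
  2. (y1 || !y3) — y1 is true.
  3. (y2 || y3) — y3 is true.
  4. (!y5 || y2 || y1) — y1 is true.
  5. (y3 || !y2) — y3 is true.
  6. (y3 || !y2 || !y1) — y3 is true.
  7. (!y2 || y1 || !y5) — y1 is true.
  8. (!y1 || y3) — y3 is true.
  9. (!y2 || !y5) — !y2 is true.
  10. (y4 || y2 || y5) — y4 is true.
  11. (y5 || y2) — y5 is true.
  12. (!y3 || !y2 || y4) — y4 is true.
  13. (y4 || y2 || y1) — y1 is true.
  14. (y3 || y5 || y4) — y3 is true.
  15. (y4 || !y3) — y4 is true.
  16. (!y2 || !y3 || !y4) — !y2 is true.
  17. (!y3 || y5) — y5 is true.
  18. (!y2 || y4) — y4 is true.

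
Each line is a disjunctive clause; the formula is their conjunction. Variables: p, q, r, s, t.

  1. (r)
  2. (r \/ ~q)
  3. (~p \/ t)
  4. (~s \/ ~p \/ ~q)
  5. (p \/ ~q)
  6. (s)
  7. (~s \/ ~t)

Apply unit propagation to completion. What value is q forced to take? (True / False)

(r) is a unit clause: r = True.
(s) stands alone — s = True.
(~t \/ ~s): since s = True, the clause reduces to (~t). t = False.
(~p \/ t): since t = False, the clause reduces to (~p). p = False.
(p \/ ~q) with p = False leaves only ~q, so q = False.

False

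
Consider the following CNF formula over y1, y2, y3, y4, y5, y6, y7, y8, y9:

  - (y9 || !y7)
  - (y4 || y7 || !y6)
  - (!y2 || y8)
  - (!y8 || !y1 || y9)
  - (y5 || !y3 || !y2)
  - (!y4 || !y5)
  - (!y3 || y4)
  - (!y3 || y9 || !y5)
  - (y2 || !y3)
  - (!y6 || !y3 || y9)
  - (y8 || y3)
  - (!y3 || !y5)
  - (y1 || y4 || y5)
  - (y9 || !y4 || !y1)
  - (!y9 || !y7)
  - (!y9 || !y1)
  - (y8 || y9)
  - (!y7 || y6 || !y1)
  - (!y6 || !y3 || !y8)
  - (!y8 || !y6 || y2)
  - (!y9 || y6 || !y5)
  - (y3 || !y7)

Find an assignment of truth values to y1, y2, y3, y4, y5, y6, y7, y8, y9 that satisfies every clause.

Try y1 = False.
Branch on y2: take y2 = True.
  then y8 is forced to True.
The remaining clauses are satisfied by y3 = False, y4 = False, y5 = True, y6 = False, y7 = False, y9 = False.

y1=F, y2=T, y3=F, y4=F, y5=T, y6=F, y7=F, y8=T, y9=F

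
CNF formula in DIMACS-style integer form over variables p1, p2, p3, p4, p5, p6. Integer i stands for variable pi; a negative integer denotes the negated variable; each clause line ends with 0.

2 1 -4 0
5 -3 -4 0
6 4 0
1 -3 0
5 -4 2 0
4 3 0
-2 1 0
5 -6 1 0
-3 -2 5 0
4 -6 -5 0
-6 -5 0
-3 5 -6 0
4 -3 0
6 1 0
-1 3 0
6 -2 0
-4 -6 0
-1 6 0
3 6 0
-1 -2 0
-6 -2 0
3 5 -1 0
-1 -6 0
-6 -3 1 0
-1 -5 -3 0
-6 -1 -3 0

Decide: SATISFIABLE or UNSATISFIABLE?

p6 = True:
  propagation gives p5=False, p1=True; an empty clause results — contradiction.
p6 = False:
  propagation gives p4=True, p1=True; an empty clause results — contradiction.
Every branch closes, so no satisfying assignment exists.

UNSATISFIABLE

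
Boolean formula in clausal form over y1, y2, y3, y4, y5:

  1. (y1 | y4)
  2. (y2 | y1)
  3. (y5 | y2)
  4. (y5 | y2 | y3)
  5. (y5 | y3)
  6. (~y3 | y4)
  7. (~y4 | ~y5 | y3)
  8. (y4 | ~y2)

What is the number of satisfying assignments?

6

The models are:
  y1=F y2=T y3=T y4=T y5=F
  y1=F y2=T y3=T y4=T y5=T
  y1=T y2=F y3=F y4=F y5=T
  y1=T y2=F y3=T y4=T y5=T
  y1=T y2=T y3=T y4=T y5=F
  y1=T y2=T y3=T y4=T y5=T
That's 6 in total.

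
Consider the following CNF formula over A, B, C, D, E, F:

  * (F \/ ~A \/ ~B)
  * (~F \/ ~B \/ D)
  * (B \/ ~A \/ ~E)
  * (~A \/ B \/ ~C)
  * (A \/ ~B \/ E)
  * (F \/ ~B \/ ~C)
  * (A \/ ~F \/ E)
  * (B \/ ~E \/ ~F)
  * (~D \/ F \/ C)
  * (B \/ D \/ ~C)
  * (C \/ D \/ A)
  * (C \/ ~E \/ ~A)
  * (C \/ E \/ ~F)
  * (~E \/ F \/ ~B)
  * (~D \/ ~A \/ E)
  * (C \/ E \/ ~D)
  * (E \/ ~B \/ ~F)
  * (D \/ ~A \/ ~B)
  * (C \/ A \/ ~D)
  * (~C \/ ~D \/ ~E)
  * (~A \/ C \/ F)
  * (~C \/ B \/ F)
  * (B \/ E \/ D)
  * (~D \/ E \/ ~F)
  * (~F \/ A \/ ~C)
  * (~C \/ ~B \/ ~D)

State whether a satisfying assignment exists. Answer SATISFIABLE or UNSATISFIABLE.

B = True:
  C = True:
    propagation gives F=True, D=True; an empty clause results — contradiction.
  C = False:
    A = True:
      propagation gives F=True, D=True, E=False; contradiction.
    A = False:
      propagation gives E=True, D=True; contradiction.
B = False:
  C = True:
    propagation gives A=False, D=True, E=False, F=False; an empty clause results — contradiction.
  C = False:
    E = True:
      propagation gives A=False, F=False, D=False; contradiction.
    E = False:
      propagation gives F=False, D=False; contradiction.
Every branch closes, so no satisfying assignment exists.

UNSATISFIABLE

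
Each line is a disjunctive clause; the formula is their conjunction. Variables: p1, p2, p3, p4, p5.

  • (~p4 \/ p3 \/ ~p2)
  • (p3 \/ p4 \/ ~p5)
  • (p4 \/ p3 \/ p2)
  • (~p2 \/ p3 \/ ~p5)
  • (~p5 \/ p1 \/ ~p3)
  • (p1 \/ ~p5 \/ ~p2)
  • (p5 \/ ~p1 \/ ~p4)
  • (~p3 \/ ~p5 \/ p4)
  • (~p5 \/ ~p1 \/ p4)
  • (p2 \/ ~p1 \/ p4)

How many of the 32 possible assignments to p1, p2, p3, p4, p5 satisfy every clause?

12

Split on p4, then p5.
  p4=1, p5=1: remaining (p1,p2,p3) ∈ {(0,0,0); (1,0,0); (1,0,1); (1,1,1)} — 4.
  p4=1, p5=0: remaining (p1,p2,p3) ∈ {(0,0,0); (0,0,1); (0,1,1)} — 3.
  p4=0, p5=1: a clause becomes empty — 0.
  p4=0, p5=0: 5 of the 8 assignments to (p1,p2,p3) work.
Total: 4 + 3 + 0 + 5 = 12.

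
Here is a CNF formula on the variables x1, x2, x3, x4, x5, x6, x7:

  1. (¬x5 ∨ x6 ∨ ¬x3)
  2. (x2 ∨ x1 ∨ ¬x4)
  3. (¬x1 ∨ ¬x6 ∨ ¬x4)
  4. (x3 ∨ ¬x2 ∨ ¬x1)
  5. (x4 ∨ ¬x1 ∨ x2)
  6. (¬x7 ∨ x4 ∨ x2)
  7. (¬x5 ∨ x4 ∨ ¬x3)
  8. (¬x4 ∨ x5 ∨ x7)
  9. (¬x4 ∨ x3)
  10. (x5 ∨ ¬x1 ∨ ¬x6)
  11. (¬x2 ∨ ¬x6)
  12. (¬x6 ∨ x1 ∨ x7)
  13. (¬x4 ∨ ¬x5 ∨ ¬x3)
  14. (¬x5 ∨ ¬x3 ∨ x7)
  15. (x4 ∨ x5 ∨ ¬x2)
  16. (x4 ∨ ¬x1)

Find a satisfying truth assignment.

x1 = 1  x2 = 1  x3 = 1  x4 = 1  x5 = 0  x6 = 0  x7 = 1

Set x1 = True and propagate.
  then x4 is forced to True.
  then x6 is forced to False.
  then x3 is forced to True.
  then x5 is forced to False.
  then x7 is forced to True.
x2 is now unconstrained; take x2 = True.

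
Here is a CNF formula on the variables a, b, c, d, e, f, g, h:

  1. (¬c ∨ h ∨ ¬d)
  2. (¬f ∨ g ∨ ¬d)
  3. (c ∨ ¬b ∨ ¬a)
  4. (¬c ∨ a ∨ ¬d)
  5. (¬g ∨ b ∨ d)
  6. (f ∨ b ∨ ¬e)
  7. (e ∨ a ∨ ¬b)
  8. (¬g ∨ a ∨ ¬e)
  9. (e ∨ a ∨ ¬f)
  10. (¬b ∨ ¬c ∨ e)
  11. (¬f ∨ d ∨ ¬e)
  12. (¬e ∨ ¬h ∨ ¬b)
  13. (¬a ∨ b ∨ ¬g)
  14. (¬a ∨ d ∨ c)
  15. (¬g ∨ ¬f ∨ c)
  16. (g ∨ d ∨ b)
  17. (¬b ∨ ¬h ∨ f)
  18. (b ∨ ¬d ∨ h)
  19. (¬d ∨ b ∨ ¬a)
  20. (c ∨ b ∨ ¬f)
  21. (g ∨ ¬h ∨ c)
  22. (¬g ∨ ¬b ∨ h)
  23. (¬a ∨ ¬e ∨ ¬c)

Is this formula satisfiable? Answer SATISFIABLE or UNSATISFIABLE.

Try a = False.
Branch on b: take b = True.
  then e is forced to True.
  then g is forced to False.
  then h is forced to False.
Try c = True.
  then d is forced to False.
  then f is forced to False.
Every clause has at least one true literal under this assignment.
So a=False, b=True, c=True, d=False, e=True, f=False, g=False, h=False is a satisfying assignment.

SATISFIABLE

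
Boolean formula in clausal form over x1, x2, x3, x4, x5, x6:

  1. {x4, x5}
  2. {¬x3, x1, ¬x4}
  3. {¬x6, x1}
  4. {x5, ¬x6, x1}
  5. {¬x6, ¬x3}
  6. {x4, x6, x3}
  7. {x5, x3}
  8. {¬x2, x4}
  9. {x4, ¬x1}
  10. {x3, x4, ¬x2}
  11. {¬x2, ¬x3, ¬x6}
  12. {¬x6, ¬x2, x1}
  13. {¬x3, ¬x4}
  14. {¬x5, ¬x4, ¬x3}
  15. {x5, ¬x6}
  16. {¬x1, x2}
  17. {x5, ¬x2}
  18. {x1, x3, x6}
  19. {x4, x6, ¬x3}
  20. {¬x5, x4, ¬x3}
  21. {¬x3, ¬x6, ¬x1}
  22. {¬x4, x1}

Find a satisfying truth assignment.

Try x1 = True.
  then x4 is forced to True.
  then x3 is forced to False.
  then x5 is forced to True.
  then x2 is forced to True.
x6 is now unconstrained; take x6 = True.

x1=T  x2=T  x3=F  x4=T  x5=T  x6=T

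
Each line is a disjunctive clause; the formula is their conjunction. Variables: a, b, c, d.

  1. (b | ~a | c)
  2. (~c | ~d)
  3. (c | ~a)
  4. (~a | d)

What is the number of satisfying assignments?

The models are:
  a=F b=F c=F d=F
  a=F b=F c=F d=T
  a=F b=F c=T d=F
  a=F b=T c=F d=F
  a=F b=T c=F d=T
  a=F b=T c=T d=F
That's 6 in total.

6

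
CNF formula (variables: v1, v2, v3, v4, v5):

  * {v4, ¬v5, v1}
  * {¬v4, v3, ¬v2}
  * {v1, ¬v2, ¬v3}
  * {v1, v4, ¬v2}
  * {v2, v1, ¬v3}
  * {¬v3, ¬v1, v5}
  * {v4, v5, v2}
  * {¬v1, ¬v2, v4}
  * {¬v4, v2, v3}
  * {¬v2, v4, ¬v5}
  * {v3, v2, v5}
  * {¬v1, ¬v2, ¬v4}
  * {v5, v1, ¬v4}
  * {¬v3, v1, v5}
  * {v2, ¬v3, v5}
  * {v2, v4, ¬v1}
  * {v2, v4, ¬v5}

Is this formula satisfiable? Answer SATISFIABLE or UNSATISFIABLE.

SATISFIABLE

Branch on v1: take v1 = True.
Branch on v2: take v2 = False.
  then v4 is forced to True.
  then v3 is forced to True.
  then v5 is forced to True.
Every clause has at least one true literal under this assignment.
So v1=T, v2=F, v3=T, v4=T, v5=T is a satisfying assignment.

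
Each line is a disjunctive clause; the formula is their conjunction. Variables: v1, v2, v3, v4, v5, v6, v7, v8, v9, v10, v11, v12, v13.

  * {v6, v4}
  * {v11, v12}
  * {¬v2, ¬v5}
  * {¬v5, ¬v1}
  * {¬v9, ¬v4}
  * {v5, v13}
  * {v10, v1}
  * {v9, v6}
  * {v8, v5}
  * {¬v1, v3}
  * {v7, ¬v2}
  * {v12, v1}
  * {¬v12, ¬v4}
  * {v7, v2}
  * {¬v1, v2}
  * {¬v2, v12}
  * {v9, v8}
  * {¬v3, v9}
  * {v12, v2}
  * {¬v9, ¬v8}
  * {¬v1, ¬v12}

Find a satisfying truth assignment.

v1=False  v2=False  v3=False  v4=False  v5=True  v6=True  v7=True  v8=False  v9=True  v10=True  v11=False  v12=True  v13=True

Check each clause:
  1. {v6, v4} — v6 is true.
  2. {v11, v12} — v12 is true.
  3. {¬v5, ¬v2} — ¬v2 is true.
  4. {¬v5, ¬v1} — ¬v1 is true.
  5. {¬v9, ¬v4} — ¬v4 is true.
  6. {v13, v5} — v5 is true.
  7. {v10, v1} — v10 is true.
  8. {v9, v6} — v9 is true.
  9. {v5, v8} — v5 is true.
  10. {¬v1, v3} — ¬v1 is true.
  11. {¬v2, v7} — ¬v2 is true.
  12. {v12, v1} — v12 is true.
  13. {¬v4, ¬v12} — ¬v4 is true.
  14. {v7, v2} — v7 is true.
  15. {v2, ¬v1} — ¬v1 is true.
  16. {¬v2, v12} — v12 is true.
  17. {v8, v9} — v9 is true.
  18. {¬v3, v9} — v9 is true.
  19. {v2, v12} — v12 is true.
  20. {¬v8, ¬v9} — ¬v8 is true.
  21. {¬v1, ¬v12} — ¬v1 is true.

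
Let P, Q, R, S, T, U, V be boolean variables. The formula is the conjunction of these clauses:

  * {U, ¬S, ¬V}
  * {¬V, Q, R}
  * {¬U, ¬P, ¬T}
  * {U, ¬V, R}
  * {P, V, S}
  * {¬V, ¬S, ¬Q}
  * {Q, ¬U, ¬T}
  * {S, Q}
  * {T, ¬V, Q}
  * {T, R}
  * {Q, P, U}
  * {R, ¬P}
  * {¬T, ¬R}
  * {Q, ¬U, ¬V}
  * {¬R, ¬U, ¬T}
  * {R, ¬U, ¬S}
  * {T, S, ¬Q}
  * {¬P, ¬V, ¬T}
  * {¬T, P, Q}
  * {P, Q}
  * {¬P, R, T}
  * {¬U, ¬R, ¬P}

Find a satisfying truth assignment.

P=True, Q=True, R=True, S=True, T=False, U=False, V=False

Set P = True and propagate.
  then R is forced to True.
  then T is forced to False.
  then U is forced to False.
Try Q = True.
  then S is forced to True.
  then V is forced to False.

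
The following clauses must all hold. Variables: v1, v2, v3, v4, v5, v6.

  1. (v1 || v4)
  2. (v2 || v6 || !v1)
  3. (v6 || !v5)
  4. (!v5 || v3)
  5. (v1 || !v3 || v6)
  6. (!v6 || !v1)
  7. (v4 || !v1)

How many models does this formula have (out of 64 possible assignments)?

10

Case analysis on v1 and v6:
  v1=1, v6=1: a clause becomes empty — 0.
  v1=1, v6=0: remaining (v2,v3,v4,v5) ∈ {(1,0,1,0); (1,1,1,0)} — 2.
  v1=0, v6=1: v2 free; 3 ways for (v3,v4,v5) × 2^1 = 6.
  v1=0, v6=0: remaining (v2,v3,v4,v5) ∈ {(0,0,1,0); (1,0,1,0)} — 2.
Total: 0 + 2 + 6 + 2 = 10.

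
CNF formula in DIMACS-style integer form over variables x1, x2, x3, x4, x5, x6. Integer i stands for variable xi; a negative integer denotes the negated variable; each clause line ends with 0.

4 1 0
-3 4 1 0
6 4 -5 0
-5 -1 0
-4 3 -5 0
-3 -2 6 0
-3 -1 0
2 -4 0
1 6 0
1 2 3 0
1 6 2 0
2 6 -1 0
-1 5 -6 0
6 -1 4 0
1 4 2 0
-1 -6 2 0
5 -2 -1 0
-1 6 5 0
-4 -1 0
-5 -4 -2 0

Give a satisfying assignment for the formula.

Set x1 = False and propagate.
  then x4 is forced to True.
  then x2 is forced to True.
  then x6 is forced to True.
  then x5 is forced to False.
x3 is now unconstrained; take x3 = False.

x1=F, x2=T, x3=F, x4=T, x5=F, x6=T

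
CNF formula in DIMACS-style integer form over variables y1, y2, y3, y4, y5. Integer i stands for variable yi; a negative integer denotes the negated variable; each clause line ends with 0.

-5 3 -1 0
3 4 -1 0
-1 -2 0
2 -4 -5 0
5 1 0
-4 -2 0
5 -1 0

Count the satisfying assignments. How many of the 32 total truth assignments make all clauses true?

5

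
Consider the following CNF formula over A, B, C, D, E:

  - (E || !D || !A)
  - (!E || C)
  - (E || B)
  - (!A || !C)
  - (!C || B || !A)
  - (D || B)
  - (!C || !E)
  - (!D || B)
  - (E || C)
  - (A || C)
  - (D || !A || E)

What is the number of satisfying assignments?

The models are:
  A=F B=T C=T D=F E=F
  A=F B=T C=T D=T E=F
That's 2 in total.

2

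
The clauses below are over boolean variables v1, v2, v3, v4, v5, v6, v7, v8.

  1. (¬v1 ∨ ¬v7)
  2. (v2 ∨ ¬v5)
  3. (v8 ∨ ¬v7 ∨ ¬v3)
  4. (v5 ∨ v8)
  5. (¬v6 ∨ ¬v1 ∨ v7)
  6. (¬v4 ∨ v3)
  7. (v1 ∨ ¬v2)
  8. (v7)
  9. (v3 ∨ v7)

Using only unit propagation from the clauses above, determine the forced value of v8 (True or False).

True

Unit clause (v7) sets v7 = True.
From (¬v7 ∨ ¬v1) and v7 = True: v1 = False.
In (v1 ∨ ¬v2), v1 is now false; ¬v2 must hold, so v2 = False.
From (v2 ∨ ¬v5) and v2 = False: v5 = False.
(v8 ∨ v5) with v5 = False leaves only v8, so v8 = True.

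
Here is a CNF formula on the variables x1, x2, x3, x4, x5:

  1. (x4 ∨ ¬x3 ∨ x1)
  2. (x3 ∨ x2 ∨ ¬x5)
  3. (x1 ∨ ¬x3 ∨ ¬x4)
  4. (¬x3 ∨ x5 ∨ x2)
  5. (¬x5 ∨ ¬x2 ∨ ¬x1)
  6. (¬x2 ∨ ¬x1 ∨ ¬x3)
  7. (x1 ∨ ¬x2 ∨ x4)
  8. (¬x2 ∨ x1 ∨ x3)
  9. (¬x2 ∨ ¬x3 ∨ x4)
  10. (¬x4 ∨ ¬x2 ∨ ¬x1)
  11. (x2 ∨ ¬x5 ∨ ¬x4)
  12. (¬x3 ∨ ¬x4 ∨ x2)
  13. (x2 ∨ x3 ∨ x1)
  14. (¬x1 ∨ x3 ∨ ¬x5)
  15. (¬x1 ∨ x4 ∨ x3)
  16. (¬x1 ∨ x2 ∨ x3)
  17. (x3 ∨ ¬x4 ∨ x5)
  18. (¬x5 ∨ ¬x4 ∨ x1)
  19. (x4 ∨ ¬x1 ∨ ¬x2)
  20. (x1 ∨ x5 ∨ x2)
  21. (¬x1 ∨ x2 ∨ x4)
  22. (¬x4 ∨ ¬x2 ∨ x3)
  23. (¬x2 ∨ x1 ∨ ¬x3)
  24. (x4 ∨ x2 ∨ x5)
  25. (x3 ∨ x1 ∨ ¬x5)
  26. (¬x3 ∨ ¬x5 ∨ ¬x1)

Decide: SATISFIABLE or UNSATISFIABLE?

x1 = True:
  x2 = True:
    propagation gives x5=False, x3=False, x4=False; an empty clause results — contradiction.
  x2 = False:
    propagation gives x3=True, x5=True; an empty clause results — contradiction.
x1 = False:
  x2 = True:
    propagation gives x4=True, x3=False; an empty clause results — contradiction.
  x2 = False:
    propagation gives x3=True, x4=True; an empty clause results — contradiction.
Every branch closes, so no satisfying assignment exists.

UNSATISFIABLE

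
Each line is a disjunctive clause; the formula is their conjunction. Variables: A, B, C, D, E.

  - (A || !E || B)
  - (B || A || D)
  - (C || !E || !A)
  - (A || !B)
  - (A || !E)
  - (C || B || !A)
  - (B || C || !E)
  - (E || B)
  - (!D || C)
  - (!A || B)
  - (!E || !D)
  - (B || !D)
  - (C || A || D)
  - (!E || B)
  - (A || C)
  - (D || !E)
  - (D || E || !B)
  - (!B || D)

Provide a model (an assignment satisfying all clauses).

C occurs only positively in the remaining clauses — set C = True.
Try A = True.
  then B is forced to True.
  then D is forced to True.
  then E is forced to False.

A=True, B=True, C=True, D=True, E=False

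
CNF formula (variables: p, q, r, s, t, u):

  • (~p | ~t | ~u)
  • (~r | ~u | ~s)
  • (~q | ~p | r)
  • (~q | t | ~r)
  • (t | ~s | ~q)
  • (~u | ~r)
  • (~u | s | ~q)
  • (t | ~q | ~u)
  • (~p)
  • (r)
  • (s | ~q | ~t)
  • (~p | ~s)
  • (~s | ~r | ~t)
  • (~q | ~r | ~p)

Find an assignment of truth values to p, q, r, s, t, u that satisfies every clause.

Unit propagation: (~p) forces p = False.
(r) is a unit clause, so r = True.
(~u) is a unit clause, so u = False.
Pure literal: q appears only negated; assign q = False.
Set s = True and propagate.
  then t is forced to False.
Every clause has at least one true literal under this assignment.

p = F  q = F  r = T  s = T  t = F  u = F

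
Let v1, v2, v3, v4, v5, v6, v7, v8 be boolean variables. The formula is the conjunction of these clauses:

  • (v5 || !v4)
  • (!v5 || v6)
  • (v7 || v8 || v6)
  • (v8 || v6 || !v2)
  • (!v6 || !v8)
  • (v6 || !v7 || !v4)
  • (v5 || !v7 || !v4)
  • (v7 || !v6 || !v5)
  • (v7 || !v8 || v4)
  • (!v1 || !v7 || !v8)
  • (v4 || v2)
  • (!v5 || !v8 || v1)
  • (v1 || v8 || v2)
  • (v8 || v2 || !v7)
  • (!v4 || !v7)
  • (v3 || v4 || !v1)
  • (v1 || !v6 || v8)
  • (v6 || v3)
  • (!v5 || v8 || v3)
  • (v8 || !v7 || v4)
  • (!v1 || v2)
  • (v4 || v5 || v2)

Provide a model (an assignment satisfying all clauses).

v1 = True, v2 = True, v3 = True, v4 = False, v5 = False, v6 = True, v7 = False, v8 = False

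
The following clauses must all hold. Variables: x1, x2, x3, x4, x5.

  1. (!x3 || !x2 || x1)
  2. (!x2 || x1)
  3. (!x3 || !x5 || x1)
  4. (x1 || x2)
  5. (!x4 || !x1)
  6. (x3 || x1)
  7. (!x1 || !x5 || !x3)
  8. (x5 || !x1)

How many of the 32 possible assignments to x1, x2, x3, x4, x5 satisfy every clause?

2

Satisfying assignments:
  x1=T x2=F x3=F x4=F x5=T
  x1=T x2=T x3=F x4=F x5=T
That's 2 in total.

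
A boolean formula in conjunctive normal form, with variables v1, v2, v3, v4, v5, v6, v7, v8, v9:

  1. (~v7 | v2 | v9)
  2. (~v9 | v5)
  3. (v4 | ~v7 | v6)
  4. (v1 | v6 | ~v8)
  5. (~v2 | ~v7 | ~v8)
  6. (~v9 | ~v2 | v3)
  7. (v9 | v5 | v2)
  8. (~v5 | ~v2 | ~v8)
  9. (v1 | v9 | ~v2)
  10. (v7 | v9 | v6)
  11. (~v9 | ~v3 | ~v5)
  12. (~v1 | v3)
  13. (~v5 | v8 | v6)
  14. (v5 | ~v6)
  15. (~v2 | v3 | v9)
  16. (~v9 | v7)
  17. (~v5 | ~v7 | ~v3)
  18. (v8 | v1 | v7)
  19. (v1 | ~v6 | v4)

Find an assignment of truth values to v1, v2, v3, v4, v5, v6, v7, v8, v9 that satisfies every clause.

v1=T, v2=F, v3=T, v4=T, v5=T, v6=T, v7=F, v8=F, v9=F

Check each clause:
  1. (v2 | v9 | ~v7) — ~v7 is true.
  2. (~v9 | v5) — v5 is true.
  3. (v4 | v6 | ~v7) — ~v7 is true.
  4. (v6 | ~v8 | v1) — ~v8 is true.
  5. (~v2 | ~v7 | ~v8) — ~v8 is true.
  6. (~v9 | v3 | ~v2) — v3 is true.
  7. (v5 | v9 | v2) — v5 is true.
  8. (~v8 | ~v5 | ~v2) — ~v8 is true.
  9. (~v2 | v1 | v9) — v1 is true.
  10. (v6 | v7 | v9) — v6 is true.
  11. (~v5 | ~v3 | ~v9) — ~v9 is true.
  12. (~v1 | v3) — v3 is true.
  13. (v8 | v6 | ~v5) — v6 is true.
  14. (~v6 | v5) — v5 is true.
  15. (~v2 | v3 | v9) — v3 is true.
  16. (v7 | ~v9) — ~v9 is true.
  17. (~v5 | ~v3 | ~v7) — ~v7 is true.
  18. (v8 | v1 | v7) — v1 is true.
  19. (v1 | ~v6 | v4) — v1 is true.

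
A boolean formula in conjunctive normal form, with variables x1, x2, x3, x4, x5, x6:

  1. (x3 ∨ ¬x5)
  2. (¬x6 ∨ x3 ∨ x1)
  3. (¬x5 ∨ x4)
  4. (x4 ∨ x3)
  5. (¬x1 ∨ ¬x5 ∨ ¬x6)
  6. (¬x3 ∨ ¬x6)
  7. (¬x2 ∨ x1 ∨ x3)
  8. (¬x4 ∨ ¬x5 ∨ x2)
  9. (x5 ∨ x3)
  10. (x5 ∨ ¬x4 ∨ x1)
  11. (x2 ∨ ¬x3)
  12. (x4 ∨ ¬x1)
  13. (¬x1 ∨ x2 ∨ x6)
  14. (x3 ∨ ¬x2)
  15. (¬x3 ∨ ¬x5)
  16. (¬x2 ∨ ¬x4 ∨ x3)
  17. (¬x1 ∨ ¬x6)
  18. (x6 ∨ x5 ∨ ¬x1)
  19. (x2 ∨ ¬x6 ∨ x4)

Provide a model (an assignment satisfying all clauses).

Set x1 = False and propagate.
Try x2 = True.
  then x3 is forced to True.
  then x6 is forced to False.
  then x5 is forced to False.
  then x4 is forced to False.
Every clause has at least one true literal under this assignment.
Check each clause:
  1. (x3 ∨ ¬x5) — x3 is true.
  2. (x3 ∨ ¬x6 ∨ x1) — ¬x6 is true.
  3. (x4 ∨ ¬x5) — ¬x5 is true.
  4. (x4 ∨ x3) — x3 is true.
  5. (¬x6 ∨ ¬x1 ∨ ¬x5) — ¬x6 is true.
  6. (¬x3 ∨ ¬x6) — ¬x6 is true.
  7. (x3 ∨ ¬x2 ∨ x1) — x3 is true.
  8. (x2 ∨ ¬x5 ∨ ¬x4) — x2 is true.
  9. (x3 ∨ x5) — x3 is true.
  10. (¬x4 ∨ x5 ∨ x1) — ¬x4 is true.
  11. (¬x3 ∨ x2) — x2 is true.
  12. (¬x1 ∨ x4) — ¬x1 is true.
  13. (¬x1 ∨ x6 ∨ x2) — x2 is true.
  14. (x3 ∨ ¬x2) — x3 is true.
  15. (¬x5 ∨ ¬x3) — ¬x5 is true.
  16. (¬x2 ∨ x3 ∨ ¬x4) — x3 is true.
  17. (¬x6 ∨ ¬x1) — ¬x6 is true.
  18. (x6 ∨ ¬x1 ∨ x5) — ¬x1 is true.
  19. (x2 ∨ ¬x6 ∨ x4) — x2 is true.

x1=0, x2=1, x3=1, x4=0, x5=0, x6=0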